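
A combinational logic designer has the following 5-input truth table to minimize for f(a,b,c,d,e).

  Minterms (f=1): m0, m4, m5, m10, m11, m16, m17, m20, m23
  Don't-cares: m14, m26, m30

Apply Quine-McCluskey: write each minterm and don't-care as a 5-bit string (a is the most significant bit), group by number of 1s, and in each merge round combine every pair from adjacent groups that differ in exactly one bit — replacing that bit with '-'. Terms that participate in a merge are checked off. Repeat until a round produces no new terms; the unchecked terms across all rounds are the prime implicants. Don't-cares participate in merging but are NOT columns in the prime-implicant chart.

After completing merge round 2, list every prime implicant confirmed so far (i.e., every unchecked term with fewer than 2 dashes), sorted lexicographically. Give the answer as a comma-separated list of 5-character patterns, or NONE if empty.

0010-, 0101-, 1000-, 10111

size-2^0 implicants → 00000(✓)  00100(✓)  00101(✓)  01010(✓)  01011(✓)  01110(✓)  10000(✓)  10001(✓)  10100(✓)  10111  11010(✓)  11110(✓)
size-2^1 implicants → -0000(✓)  -0100(✓)  -1010(✓)  -1110(✓)  00-00(✓)  0010-  01-10(✓)  0101-  10-00(✓)  1000-  11-10(✓)
size-2^2 implicants → -0-00  -1-10
Unchecked terms (primes): -0-00, -1-10, 0010-, 0101-, 1000-, 10111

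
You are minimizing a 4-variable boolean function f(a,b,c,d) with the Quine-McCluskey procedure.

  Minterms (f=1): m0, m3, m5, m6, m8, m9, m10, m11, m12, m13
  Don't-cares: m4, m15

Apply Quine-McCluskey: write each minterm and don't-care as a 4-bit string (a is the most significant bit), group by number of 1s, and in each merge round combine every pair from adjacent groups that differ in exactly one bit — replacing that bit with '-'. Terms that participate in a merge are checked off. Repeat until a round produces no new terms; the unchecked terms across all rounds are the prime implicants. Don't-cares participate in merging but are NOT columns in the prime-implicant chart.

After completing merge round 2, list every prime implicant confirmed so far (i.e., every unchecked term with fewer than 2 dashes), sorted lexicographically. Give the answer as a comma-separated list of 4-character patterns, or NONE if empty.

-011, 01-0

Round 0: 0000✓ 0011✓ 0100✓ 0101✓ 0110✓ 1000✓ 1001✓ 1010✓ 1011✓ 1100✓ 1101✓ 1111✓
Round 1: -000✓ -011 -100✓ -101✓ 0-00✓ 01-0 010-✓ 1-00✓ 1-01✓ 1-11✓ 10-0✓ 10-1✓ 100-✓ 101-✓ 11-1✓ 110-✓
Round 2: --00 -10- 1--1 1-0- 10--
PIs = {--00, -011, -10-, 01-0, 1--1, 1-0-, 10--}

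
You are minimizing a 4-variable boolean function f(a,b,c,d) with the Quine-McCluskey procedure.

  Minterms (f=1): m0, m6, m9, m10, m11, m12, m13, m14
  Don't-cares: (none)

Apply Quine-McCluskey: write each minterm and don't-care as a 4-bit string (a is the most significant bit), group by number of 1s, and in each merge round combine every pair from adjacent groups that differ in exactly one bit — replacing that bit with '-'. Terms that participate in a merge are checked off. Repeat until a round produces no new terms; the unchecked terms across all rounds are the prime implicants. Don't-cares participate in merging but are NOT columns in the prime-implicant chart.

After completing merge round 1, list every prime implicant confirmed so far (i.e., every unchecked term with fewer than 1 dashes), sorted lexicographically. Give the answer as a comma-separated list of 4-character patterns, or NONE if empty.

Round 0: 0000 0110✓ 1001✓ 1010✓ 1011✓ 1100✓ 1101✓ 1110✓
Round 1: -110 1-01 1-10 10-1 101- 11-0 110-
PIs = {-110, 0000, 1-01, 1-10, 10-1, 101-, 11-0, 110-}

0000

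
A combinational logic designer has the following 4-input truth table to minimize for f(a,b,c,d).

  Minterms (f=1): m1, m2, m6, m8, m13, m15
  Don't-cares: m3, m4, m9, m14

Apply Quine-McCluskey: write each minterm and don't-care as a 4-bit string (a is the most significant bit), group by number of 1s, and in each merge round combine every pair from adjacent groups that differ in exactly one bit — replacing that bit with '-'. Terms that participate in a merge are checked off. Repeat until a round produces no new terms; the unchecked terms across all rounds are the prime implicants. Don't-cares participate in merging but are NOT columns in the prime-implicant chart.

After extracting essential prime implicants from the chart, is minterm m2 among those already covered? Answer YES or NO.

size-2^0 implicants → 0001(✓)  0010(✓)  0011(✓)  0100(✓)  0110(✓)  1000(✓)  1001(✓)  1101(✓)  1110(✓)  1111(✓)
size-2^1 implicants → -001  -110  0-10  00-1  001-  01-0  1-01  100-  11-1  111-
Unchecked terms (primes): -001, -110, 0-10, 00-1, 001-, 01-0, 1-01, 100-, 11-1, 111-
Minterm coverage:
  m1 ⊆ -001,00-1
  m2 ⊆ 0-10,001-
  m6 ⊆ -110,0-10,01-0
  m8 ⊆ 100- [E]
  m13 ⊆ 1-01,11-1
  m15 ⊆ 11-1,111-
E = {100-}

NO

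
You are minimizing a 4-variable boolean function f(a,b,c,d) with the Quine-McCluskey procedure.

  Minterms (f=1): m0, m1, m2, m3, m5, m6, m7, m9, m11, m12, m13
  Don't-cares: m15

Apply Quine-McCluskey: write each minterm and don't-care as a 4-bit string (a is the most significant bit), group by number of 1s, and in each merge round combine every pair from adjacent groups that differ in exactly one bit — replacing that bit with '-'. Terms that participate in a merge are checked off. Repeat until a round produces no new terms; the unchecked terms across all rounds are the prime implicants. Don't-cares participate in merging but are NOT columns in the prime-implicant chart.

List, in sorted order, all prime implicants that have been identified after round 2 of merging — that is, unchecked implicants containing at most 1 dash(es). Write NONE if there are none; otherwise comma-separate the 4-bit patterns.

[col 0] 0000*, 0001*, 0010*, 0011*, 0101*, 0110*, 0111*, 1001*, 1011*, 1100*, 1101*, 1111*
[col 1] -001*, -011*, -101*, -111*, 0-01*, 0-10*, 0-11*, 00-0*, 00-1*, 000-*, 001-*, 01-1*, 011-*, 1-01*, 1-11*, 10-1*, 11-1*, 110-
[col 2] --01*, --11*, -0-1*, -1-1*, 0--1*, 0-1-, 00--, 1--1*
[col 3] ---1
Prime implicants: ---1, 0-1-, 00--, 110-

110-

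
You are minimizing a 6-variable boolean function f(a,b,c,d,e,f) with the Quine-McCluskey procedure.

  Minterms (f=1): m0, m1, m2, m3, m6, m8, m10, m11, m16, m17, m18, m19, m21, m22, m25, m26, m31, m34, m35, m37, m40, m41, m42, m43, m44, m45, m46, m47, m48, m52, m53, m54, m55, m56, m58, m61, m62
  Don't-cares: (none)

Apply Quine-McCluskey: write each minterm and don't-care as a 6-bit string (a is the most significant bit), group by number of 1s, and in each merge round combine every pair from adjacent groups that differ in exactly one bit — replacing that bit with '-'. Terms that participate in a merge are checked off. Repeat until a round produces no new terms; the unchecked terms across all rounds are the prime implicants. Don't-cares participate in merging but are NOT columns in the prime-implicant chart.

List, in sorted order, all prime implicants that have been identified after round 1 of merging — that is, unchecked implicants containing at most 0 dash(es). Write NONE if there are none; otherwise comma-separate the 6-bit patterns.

Round 0: 000000✓ 000001✓ 000010✓ 000011✓ 000110✓ 001000✓ 001010✓ 001011✓ 010000✓ 010001✓ 010010✓ 010011✓ 010101✓ 010110✓ 011001✓ 011010✓ 011111 100010✓ 100011✓ 100101✓ 101000✓ 101001✓ 101010✓ 101011✓ 101100✓ 101101✓ 101110✓ 101111✓ 110000✓ 110100✓ 110101✓ 110110✓ 110111✓ 111000✓ 111010✓ 111101✓ 111110✓
Round 1: -00010✓ -00011✓ -01000✓ -01010✓ -01011✓ -10000 -10101 -10110 -11010✓ 0-0000✓ 0-0001✓ 0-0010✓ 0-0011✓ 0-0110✓ 0-1010✓ 00-000✓ 00-010✓ 00-011✓ 000-10✓ 0000-0✓ 0000-1✓ 00000-✓ 00001-✓ 0010-0✓ 00101-✓ 01-001 01-010✓ 010-01 010-10✓ 0100-0✓ 0100-1✓ 01000-✓ 01001-✓ 1-0101✓ 1-1000✓ 1-1010✓ 1-1101✓ 1-1110✓ 10-010✓ 10-011✓ 10-101✓ 10001-✓ 101-00✓ 101-01✓ 101-10✓ 101-11✓ 1010-0✓ 1010-1✓ 10100-✓ 10101-✓ 1011-0✓ 1011-1✓ 10110-✓ 10111-✓ 11-000 11-101✓ 11-110 110-00 1101-0✓ 1101-1✓ 11010-✓ 11011-✓ 111-10✓ 1110-0✓
Round 2: --1010 -0-010✓ -0-011✓ -0001-✓ -010-0 -0101-✓ 0--010 0-0-10 0-00-0✓ 0-00-1✓ 0-000-✓ 0-001-✓ 00-0-0 00-01-✓ 0000--✓ 0100--✓ 1--101 1-1-10 1-10-0 10-01-✓ 101--0✓ 101--1✓ 101-0-✓ 101-1-✓ 1010--✓ 1011--✓ 1101--
Round 3: -0-01- 0-00-- 101---
PIs = {--1010, -0-01-, -010-0, -10000, -10101, -10110, 0--010, 0-0-10, 0-00--, 00-0-0, 01-001, 010-01, 011111, 1--101, 1-1-10, 1-10-0, 101---, 11-000, 11-110, 110-00, 1101--}

011111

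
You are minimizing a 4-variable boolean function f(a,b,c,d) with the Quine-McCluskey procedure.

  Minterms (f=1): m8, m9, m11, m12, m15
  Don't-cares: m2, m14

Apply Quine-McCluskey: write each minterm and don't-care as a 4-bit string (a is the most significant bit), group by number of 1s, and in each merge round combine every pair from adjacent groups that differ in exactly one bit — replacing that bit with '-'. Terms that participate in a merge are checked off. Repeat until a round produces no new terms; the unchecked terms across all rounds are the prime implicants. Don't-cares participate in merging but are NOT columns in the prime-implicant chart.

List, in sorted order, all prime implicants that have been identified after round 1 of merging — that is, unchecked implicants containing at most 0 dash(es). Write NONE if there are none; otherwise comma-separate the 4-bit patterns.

Round 0: 0010 1000✓ 1001✓ 1011✓ 1100✓ 1110✓ 1111✓
Round 1: 1-00 1-11 10-1 100- 11-0 111-
PIs = {0010, 1-00, 1-11, 10-1, 100-, 11-0, 111-}

0010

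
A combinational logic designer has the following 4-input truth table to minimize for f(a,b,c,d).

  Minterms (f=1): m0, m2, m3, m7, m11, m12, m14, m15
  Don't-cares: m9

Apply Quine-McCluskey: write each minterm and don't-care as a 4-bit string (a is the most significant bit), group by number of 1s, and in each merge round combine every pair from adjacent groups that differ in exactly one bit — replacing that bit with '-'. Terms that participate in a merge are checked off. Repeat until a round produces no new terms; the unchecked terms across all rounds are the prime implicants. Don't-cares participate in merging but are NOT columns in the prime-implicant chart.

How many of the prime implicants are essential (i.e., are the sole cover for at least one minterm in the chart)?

3

Round 0: 0000✓ 0010✓ 0011✓ 0111✓ 1001✓ 1011✓ 1100✓ 1110✓ 1111✓
Round 1: -011✓ -111✓ 0-11✓ 00-0 001- 1-11✓ 10-1 11-0 111-
Round 2: --11
PIs = {--11, 00-0, 001-, 10-1, 11-0, 111-}
Coverage chart:
  m0: 00-0 ←essential
  m2: 00-0,001-
  m3: --11,001-
  m7: --11 ←essential
  m11: --11,10-1
  m12: 11-0 ←essential
  m14: 11-0,111-
  m15: --11,111-
Essential: --11, 00-0, 11-0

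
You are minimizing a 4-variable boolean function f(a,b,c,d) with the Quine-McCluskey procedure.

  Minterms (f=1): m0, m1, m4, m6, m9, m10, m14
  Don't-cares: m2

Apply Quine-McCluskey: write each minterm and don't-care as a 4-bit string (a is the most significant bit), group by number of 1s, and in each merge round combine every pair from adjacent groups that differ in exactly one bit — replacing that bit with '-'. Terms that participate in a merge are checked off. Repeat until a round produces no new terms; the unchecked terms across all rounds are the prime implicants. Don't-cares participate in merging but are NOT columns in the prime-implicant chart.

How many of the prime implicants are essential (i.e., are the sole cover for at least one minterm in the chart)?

Round 0: 0000✓ 0001✓ 0010✓ 0100✓ 0110✓ 1001✓ 1010✓ 1110✓
Round 1: -001 -010✓ -110✓ 0-00✓ 0-10✓ 00-0✓ 000- 01-0✓ 1-10✓
Round 2: --10 0--0
PIs = {--10, -001, 0--0, 000-}
Coverage chart:
  m0: 0--0,000-
  m1: -001,000-
  m4: 0--0 ←essential
  m6: --10,0--0
  m9: -001 ←essential
  m10: --10 ←essential
  m14: --10 ←essential
Essential: --10, -001, 0--0

3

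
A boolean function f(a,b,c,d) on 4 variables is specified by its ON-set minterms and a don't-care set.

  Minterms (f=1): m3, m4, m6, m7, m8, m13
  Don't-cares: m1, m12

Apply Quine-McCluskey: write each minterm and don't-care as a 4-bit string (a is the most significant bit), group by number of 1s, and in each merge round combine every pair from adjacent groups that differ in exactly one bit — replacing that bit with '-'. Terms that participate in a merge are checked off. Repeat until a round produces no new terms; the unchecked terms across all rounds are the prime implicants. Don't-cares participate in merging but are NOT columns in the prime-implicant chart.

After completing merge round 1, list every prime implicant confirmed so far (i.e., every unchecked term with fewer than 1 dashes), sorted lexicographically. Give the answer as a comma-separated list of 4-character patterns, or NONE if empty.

Round 0: 0001✓ 0011✓ 0100✓ 0110✓ 0111✓ 1000✓ 1100✓ 1101✓
Round 1: -100 0-11 00-1 01-0 011- 1-00 110-
PIs = {-100, 0-11, 00-1, 01-0, 011-, 1-00, 110-}

NONE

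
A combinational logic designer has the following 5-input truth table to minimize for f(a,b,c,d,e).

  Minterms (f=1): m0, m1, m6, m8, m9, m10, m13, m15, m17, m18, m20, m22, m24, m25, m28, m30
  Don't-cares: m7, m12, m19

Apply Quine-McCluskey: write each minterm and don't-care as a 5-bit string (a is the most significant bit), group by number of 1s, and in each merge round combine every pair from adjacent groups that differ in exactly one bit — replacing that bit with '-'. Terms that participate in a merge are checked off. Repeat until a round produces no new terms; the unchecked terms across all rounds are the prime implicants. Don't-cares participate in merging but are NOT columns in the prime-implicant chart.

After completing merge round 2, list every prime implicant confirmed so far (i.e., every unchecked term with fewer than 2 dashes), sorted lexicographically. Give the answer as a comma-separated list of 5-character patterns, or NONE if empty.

[col 0] 00000*, 00001*, 00110*, 00111*, 01000*, 01001*, 01010*, 01100*, 01101*, 01111*, 10001*, 10010*, 10011*, 10100*, 10110*, 11000*, 11001*, 11100*, 11110*
[col 1] -0001*, -0110, -1000*, -1001*, -1100*, 0-000*, 0-001*, 0-111, 0000-*, 0011-, 01-00*, 01-01*, 010-0, 0100-*, 011-1, 0110-*, 1-001*, 1-100*, 1-110*, 10-10, 100-1, 1001-, 101-0*, 11-00*, 1100-*, 111-0*
[col 2] --001, -1-00, -100-, 0-00-, 01-0-, 1-1-0
Prime implicants: --001, -0110, -1-00, -100-, 0-00-, 0-111, 0011-, 01-0-, 010-0, 011-1, 1-1-0, 10-10, 100-1, 1001-

-0110, 0-111, 0011-, 010-0, 011-1, 10-10, 100-1, 1001-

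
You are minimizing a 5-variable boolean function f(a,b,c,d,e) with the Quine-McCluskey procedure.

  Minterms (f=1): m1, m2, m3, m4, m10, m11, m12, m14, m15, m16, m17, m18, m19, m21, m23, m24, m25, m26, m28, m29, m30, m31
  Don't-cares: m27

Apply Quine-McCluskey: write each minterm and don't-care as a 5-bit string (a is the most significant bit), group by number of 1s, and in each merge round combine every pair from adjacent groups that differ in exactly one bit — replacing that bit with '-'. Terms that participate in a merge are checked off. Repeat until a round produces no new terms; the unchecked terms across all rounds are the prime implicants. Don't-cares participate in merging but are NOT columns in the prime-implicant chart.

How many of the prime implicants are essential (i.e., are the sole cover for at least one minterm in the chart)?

size-2^0 implicants → 00001(✓)  00010(✓)  00011(✓)  00100(✓)  01010(✓)  01011(✓)  01100(✓)  01110(✓)  01111(✓)  10000(✓)  10001(✓)  10010(✓)  10011(✓)  10101(✓)  10111(✓)  11000(✓)  11001(✓)  11010(✓)  11011(✓)  11100(✓)  11101(✓)  11110(✓)  11111(✓)
size-2^1 implicants → -0001(✓)  -0010(✓)  -0011(✓)  -1010(✓)  -1011(✓)  -1100(✓)  -1110(✓)  -1111(✓)  0-010(✓)  0-011(✓)  0-100  000-1(✓)  0001-(✓)  01-10(✓)  01-11(✓)  0101-(✓)  011-0(✓)  0111-(✓)  1-000(✓)  1-001(✓)  1-010(✓)  1-011(✓)  1-101(✓)  1-111(✓)  10-01(✓)  10-11(✓)  100-0(✓)  100-1(✓)  1000-(✓)  1001-(✓)  101-1(✓)  11-00(✓)  11-01(✓)  11-10(✓)  11-11(✓)  110-0(✓)  110-1(✓)  1100-(✓)  1101-(✓)  111-0(✓)  111-1(✓)  1110-(✓)  1111-(✓)
size-2^2 implicants → --010(✓)  --011(✓)  -00-1  -001-(✓)  -1-10(✓)  -1-11(✓)  -101-(✓)  -11-0  -111-(✓)  0-01-(✓)  01-1-(✓)  1--01(✓)  1--11(✓)  1-0-0(✓)  1-0-1(✓)  1-00-(✓)  1-01-(✓)  1-1-1(✓)  10--1(✓)  100--(✓)  11--0(✓)  11--1(✓)  11-0-(✓)  11-1-(✓)  110--(✓)  111--(✓)
size-2^3 implicants → --01-  -1-1-  1---1  1-0--  11---
Unchecked terms (primes): --01-, -00-1, -1-1-, -11-0, 0-100, 1---1, 1-0--, 11---
Minterm coverage:
  m1 ⊆ -00-1 [E]
  m2 ⊆ --01- [E]
  m3 ⊆ --01-,-00-1
  m4 ⊆ 0-100 [E]
  m10 ⊆ --01-,-1-1-
  m11 ⊆ --01-,-1-1-
  m12 ⊆ -11-0,0-100
  m14 ⊆ -1-1-,-11-0
  m15 ⊆ -1-1- [E]
  m16 ⊆ 1-0-- [E]
  m17 ⊆ -00-1,1---1,1-0--
  m18 ⊆ --01-,1-0--
  m19 ⊆ --01-,-00-1,1---1,1-0--
  m21 ⊆ 1---1 [E]
  m23 ⊆ 1---1 [E]
  m24 ⊆ 1-0--,11---
  m25 ⊆ 1---1,1-0--,11---
  m26 ⊆ --01-,-1-1-,1-0--,11---
  m28 ⊆ -11-0,11---
  m29 ⊆ 1---1,11---
  m30 ⊆ -1-1-,-11-0,11---
  m31 ⊆ -1-1-,1---1,11---
E = {--01-, -00-1, -1-1-, 0-100, 1---1, 1-0--}

6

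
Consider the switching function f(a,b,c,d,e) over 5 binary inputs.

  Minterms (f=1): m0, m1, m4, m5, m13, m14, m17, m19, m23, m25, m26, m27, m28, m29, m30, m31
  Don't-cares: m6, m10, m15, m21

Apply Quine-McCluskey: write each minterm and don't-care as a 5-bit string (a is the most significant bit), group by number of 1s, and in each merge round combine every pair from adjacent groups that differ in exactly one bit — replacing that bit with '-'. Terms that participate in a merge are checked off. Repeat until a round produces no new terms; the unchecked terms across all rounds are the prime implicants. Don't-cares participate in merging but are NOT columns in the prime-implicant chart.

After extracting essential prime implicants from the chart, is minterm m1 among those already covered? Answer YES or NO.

[col 0] 00000*, 00001*, 00100*, 00101*, 00110*, 01010*, 01101*, 01110*, 01111*, 10001*, 10011*, 10101*, 10111*, 11001*, 11010*, 11011*, 11100*, 11101*, 11110*, 11111*
[col 1] -0001*, -0101*, -1010*, -1101*, -1110*, -1111*, 0-101*, 0-110, 00-00*, 00-01*, 0000-*, 001-0, 0010-*, 01-10*, 011-1*, 0111-*, 1-001*, 1-011*, 1-101*, 1-111*, 10-01*, 10-11*, 100-1*, 101-1*, 11-01*, 11-10*, 11-11*, 110-1*, 1101-*, 111-0*, 111-1*, 1110-*, 1111-*
[col 2] --101, -0-01, -1-10, -11-1, -111-, 00-0-, 1--01*, 1--11*, 1-0-1*, 1-1-1*, 10--1*, 11--1*, 11-1-, 111--
[col 3] 1---1
Prime implicants: --101, -0-01, -1-10, -11-1, -111-, 0-110, 00-0-, 001-0, 1---1, 11-1-, 111--
PI chart (minterm → PIs covering it):
  0 | 00-0-  (sole → essential)
  1 | -0-01,00-0-
  4 | 00-0-,001-0
  5 | --101,-0-01,00-0-
  13 | --101,-11-1
  14 | -1-10,-111-,0-110
  17 | -0-01,1---1
  19 | 1---1  (sole → essential)
  23 | 1---1  (sole → essential)
  25 | 1---1  (sole → essential)
  26 | -1-10,11-1-
  27 | 1---1,11-1-
  28 | 111--  (sole → essential)
  29 | --101,-11-1,1---1,111--
  30 | -1-10,-111-,11-1-,111--
  31 | -11-1,-111-,1---1,11-1-,111--
Essential prime implicants: 00-0-, 1---1, 111--

YES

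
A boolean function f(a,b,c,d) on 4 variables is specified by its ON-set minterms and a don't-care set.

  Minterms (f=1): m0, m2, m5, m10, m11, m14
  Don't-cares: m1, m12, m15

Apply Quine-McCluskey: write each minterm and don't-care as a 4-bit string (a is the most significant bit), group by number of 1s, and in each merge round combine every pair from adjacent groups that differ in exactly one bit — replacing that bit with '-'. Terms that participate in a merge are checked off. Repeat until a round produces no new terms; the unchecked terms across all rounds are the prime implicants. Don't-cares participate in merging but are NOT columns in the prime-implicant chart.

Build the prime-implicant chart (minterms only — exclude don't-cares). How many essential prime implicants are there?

2

size-2^0 implicants → 0000(✓)  0001(✓)  0010(✓)  0101(✓)  1010(✓)  1011(✓)  1100(✓)  1110(✓)  1111(✓)
size-2^1 implicants → -010  0-01  00-0  000-  1-10(✓)  1-11(✓)  101-(✓)  11-0  111-(✓)
size-2^2 implicants → 1-1-
Unchecked terms (primes): -010, 0-01, 00-0, 000-, 1-1-, 11-0
Minterm coverage:
  m0 ⊆ 00-0,000-
  m2 ⊆ -010,00-0
  m5 ⊆ 0-01 [E]
  m10 ⊆ -010,1-1-
  m11 ⊆ 1-1- [E]
  m14 ⊆ 1-1-,11-0
E = {0-01, 1-1-}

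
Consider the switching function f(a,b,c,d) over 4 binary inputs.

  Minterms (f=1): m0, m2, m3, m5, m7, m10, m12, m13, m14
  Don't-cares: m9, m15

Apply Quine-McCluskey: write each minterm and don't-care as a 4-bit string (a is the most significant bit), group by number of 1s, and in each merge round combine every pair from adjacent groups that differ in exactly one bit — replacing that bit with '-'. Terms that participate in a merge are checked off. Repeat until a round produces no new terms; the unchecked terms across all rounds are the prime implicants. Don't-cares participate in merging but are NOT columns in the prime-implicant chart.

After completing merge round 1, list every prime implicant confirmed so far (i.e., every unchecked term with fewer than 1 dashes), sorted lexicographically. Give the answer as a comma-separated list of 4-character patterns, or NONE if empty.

Round 0: 0000✓ 0010✓ 0011✓ 0101✓ 0111✓ 1001✓ 1010✓ 1100✓ 1101✓ 1110✓ 1111✓
Round 1: -010 -101✓ -111✓ 0-11 00-0 001- 01-1✓ 1-01 1-10 11-0✓ 11-1✓ 110-✓ 111-✓
Round 2: -1-1 11--
PIs = {-010, -1-1, 0-11, 00-0, 001-, 1-01, 1-10, 11--}

NONE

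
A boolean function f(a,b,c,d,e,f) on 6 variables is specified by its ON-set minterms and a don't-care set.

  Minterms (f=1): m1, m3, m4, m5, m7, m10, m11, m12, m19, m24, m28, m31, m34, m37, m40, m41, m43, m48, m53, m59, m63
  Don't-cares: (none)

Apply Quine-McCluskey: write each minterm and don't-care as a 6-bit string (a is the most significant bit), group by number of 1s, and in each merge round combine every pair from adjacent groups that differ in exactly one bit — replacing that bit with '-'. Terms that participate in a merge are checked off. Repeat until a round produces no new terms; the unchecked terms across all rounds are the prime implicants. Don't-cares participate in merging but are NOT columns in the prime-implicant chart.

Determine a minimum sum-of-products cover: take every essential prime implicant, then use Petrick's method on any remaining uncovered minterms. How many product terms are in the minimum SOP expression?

Round 0: 000001✓ 000011✓ 000100✓ 000101✓ 000111✓ 001010✓ 001011✓ 001100✓ 010011✓ 011000✓ 011100✓ 011111✓ 100010 100101✓ 101000✓ 101001✓ 101011✓ 110000 110101✓ 111011✓ 111111✓
Round 1: -00101 -01011 -11111 0-0011 0-1100 00-011 00-100 000-01✓ 000-11✓ 0000-1✓ 0001-1✓ 00010- 00101- 011-00 1-0101 1-1011 1010-1 10100- 111-11
Round 2: 000--1
PIs = {-00101, -01011, -11111, 0-0011, 0-1100, 00-011, 00-100, 000--1, 00010-, 00101-, 011-00, 1-0101, 1-1011, 100010, 1010-1, 10100-, 110000, 111-11}
Coverage chart:
  m1: 000--1 ←essential
  m3: 0-0011,00-011,000--1
  m4: 00-100,00010-
  m5: -00101,000--1,00010-
  m7: 000--1 ←essential
  m10: 00101- ←essential
  m11: -01011,00-011,00101-
  m12: 0-1100,00-100
  m19: 0-0011 ←essential
  m24: 011-00 ←essential
  m28: 0-1100,011-00
  m31: -11111 ←essential
  m34: 100010 ←essential
  m37: -00101,1-0101
  m40: 10100- ←essential
  m41: 1010-1,10100-
  m43: -01011,1-1011,1010-1
  m48: 110000 ←essential
  m53: 1-0101 ←essential
  m59: 1-1011,111-11
  m63: -11111,111-11
Essential: -11111, 0-0011, 000--1, 00101-, 011-00, 1-0101, 100010, 10100-, 110000
Petrick residual → 00-100, 1-1011
Min cover (11 terms): bcdef + a'c'd'ef + a'b'de'f' + a'b'c'f + a'b'cd'e + a'bce'f' + ac'de'f + acd'ef + ab'c'd'ef' + ab'cd'e' + abc'd'e'f'

11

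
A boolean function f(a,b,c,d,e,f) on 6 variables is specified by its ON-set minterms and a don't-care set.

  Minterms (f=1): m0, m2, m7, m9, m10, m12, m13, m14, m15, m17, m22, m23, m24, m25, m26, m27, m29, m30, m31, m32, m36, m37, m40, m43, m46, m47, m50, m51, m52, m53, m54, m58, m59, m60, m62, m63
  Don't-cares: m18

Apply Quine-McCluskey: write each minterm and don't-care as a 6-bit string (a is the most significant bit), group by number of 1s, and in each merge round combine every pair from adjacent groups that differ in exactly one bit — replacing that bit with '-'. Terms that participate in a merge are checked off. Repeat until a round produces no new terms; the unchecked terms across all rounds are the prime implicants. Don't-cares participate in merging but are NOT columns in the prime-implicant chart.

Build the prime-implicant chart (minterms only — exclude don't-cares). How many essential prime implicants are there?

11

Round 0: 000000✓ 000010✓ 000111✓ 001001✓ 001010✓ 001100✓ 001101✓ 001110✓ 001111✓ 010001✓ 010010✓ 010110✓ 010111✓ 011000✓ 011001✓ 011010✓ 011011✓ 011101✓ 011110✓ 011111✓ 100000✓ 100100✓ 100101✓ 101000✓ 101011✓ 101110✓ 101111✓ 110010✓ 110011✓ 110100✓ 110101✓ 110110✓ 111010✓ 111011✓ 111100✓ 111110✓ 111111✓
Round 1: -00000 -01110✓ -01111✓ -10010✓ -10110✓ -11010✓ -11011✓ -11110✓ -11111✓ 0-0010✓ 0-0111✓ 0-1001✓ 0-1010✓ 0-1101✓ 0-1110✓ 0-1111✓ 00-010✓ 00-111✓ 0000-0 001-01✓ 001-10✓ 0011-0✓ 0011-1✓ 00110-✓ 00111-✓ 01-001 01-010✓ 01-110✓ 01-111✓ 010-10✓ 01011-✓ 011-01✓ 011-10✓ 011-11✓ 0110-0✓ 0110-1✓ 01100-✓ 01101-✓ 0111-1✓ 01111-✓ 1-0100✓ 1-0101✓ 1-1011✓ 1-1110✓ 1-1111✓ 10-000 100-00 10010-✓ 101-11✓ 10111-✓ 11-010✓ 11-011✓ 11-100✓ 11-110✓ 110-10✓ 11001-✓ 1101-0✓ 11010-✓ 111-10✓ 111-11✓ 11101-✓ 1111-0✓ 11111-✓
Round 2: --1110✓ --1111✓ -0111-✓ -1-010✓ -1-110✓ -10-10✓ -11-10✓ -11-11✓ -1101-✓ -1111-✓ 0--010 0--111 0-1-01 0-1-10 0-11-1 0-111-✓ 0011-- 01--10✓ 01-11- 011--1 011-1-✓ 0110-- 1-010- 1-1-11 1-111-✓ 11--10✓ 11-01- 11-1-0 111-1-✓
Round 3: --111- -1--10 -11-1-
PIs = {--111-, -00000, -1--10, -11-1-, 0--010, 0--111, 0-1-01, 0-1-10, 0-11-1, 0000-0, 0011--, 01-001, 01-11-, 011--1, 0110--, 1-010-, 1-1-11, 10-000, 100-00, 11-01-, 11-1-0}
Coverage chart:
  m0: -00000,0000-0
  m2: 0--010,0000-0
  m7: 0--111 ←essential
  m9: 0-1-01 ←essential
  m10: 0--010,0-1-10
  m12: 0011-- ←essential
  m13: 0-1-01,0-11-1,0011--
  m14: --111-,0-1-10,0011--
  m15: --111-,0--111,0-11-1,0011--
  m17: 01-001 ←essential
  m22: -1--10,01-11-
  m23: 0--111,01-11-
  m24: 0110-- ←essential
  m25: 0-1-01,01-001,011--1,0110--
  m26: -1--10,-11-1-,0--010,0-1-10,0110--
  m27: -11-1-,011--1,0110--
  m29: 0-1-01,0-11-1,011--1
  m30: --111-,-1--10,-11-1-,0-1-10,01-11-
  m31: --111-,-11-1-,0--111,0-11-1,01-11-,011--1
  m32: -00000,10-000,100-00
  m36: 1-010-,100-00
  m37: 1-010- ←essential
  m40: 10-000 ←essential
  m43: 1-1-11 ←essential
  m46: --111- ←essential
  m47: --111-,1-1-11
  m50: -1--10,11-01-
  m51: 11-01- ←essential
  m52: 1-010-,11-1-0
  m53: 1-010- ←essential
  m54: -1--10,11-1-0
  m58: -1--10,-11-1-,11-01-
  m59: -11-1-,1-1-11,11-01-
  m60: 11-1-0 ←essential
  m62: --111-,-1--10,-11-1-,11-1-0
  m63: --111-,-11-1-,1-1-11
Essential: --111-, 0--111, 0-1-01, 0011--, 01-001, 0110--, 1-010-, 1-1-11, 10-000, 11-01-, 11-1-0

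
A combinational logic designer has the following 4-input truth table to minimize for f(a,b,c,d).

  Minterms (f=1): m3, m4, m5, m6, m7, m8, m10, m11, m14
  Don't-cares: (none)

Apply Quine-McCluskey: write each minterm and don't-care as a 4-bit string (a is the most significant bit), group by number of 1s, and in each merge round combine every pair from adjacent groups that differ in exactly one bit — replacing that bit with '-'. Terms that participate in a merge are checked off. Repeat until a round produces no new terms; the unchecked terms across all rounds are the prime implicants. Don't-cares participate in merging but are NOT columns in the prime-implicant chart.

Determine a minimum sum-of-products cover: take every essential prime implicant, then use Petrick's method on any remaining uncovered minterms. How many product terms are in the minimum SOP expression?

4

[col 0] 0011*, 0100*, 0101*, 0110*, 0111*, 1000*, 1010*, 1011*, 1110*
[col 1] -011, -110, 0-11, 01-0*, 01-1*, 010-*, 011-*, 1-10, 10-0, 101-
[col 2] 01--
Prime implicants: -011, -110, 0-11, 01--, 1-10, 10-0, 101-
PI chart (minterm → PIs covering it):
  3 | -011,0-11
  4 | 01--  (sole → essential)
  5 | 01--  (sole → essential)
  6 | -110,01--
  7 | 0-11,01--
  8 | 10-0  (sole → essential)
  10 | 1-10,10-0,101-
  11 | -011,101-
  14 | -110,1-10
Essential prime implicants: 01--, 10-0
Petrick residual → -011, -110
Minimum SOP uses 4 PIs: b'cd + bcd' + a'b + ab'd'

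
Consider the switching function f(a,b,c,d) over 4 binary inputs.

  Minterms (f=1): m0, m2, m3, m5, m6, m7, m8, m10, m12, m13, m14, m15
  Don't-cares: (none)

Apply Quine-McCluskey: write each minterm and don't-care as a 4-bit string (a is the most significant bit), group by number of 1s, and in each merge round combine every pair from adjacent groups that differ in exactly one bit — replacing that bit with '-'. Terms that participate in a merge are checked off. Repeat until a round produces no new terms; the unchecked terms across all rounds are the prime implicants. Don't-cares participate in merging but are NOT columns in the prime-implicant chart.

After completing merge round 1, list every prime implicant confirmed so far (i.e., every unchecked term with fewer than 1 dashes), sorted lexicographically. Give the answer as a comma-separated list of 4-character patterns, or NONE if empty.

NONE

[col 0] 0000*, 0010*, 0011*, 0101*, 0110*, 0111*, 1000*, 1010*, 1100*, 1101*, 1110*, 1111*
[col 1] -000*, -010*, -101*, -110*, -111*, 0-10*, 0-11*, 00-0*, 001-*, 01-1*, 011-*, 1-00*, 1-10*, 10-0*, 11-0*, 11-1*, 110-*, 111-*
[col 2] --10, -0-0, -1-1, -11-, 0-1-, 1--0, 11--
Prime implicants: --10, -0-0, -1-1, -11-, 0-1-, 1--0, 11--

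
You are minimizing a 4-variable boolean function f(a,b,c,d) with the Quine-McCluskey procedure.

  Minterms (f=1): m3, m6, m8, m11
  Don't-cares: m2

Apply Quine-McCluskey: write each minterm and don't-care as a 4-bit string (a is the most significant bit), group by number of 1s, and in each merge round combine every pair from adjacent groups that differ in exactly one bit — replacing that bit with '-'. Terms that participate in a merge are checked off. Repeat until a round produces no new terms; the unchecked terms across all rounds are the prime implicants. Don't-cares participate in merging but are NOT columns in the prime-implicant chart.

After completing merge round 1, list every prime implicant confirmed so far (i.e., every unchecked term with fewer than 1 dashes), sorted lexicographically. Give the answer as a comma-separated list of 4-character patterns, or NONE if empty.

1000

size-2^0 implicants → 0010(✓)  0011(✓)  0110(✓)  1000  1011(✓)
size-2^1 implicants → -011  0-10  001-
Unchecked terms (primes): -011, 0-10, 001-, 1000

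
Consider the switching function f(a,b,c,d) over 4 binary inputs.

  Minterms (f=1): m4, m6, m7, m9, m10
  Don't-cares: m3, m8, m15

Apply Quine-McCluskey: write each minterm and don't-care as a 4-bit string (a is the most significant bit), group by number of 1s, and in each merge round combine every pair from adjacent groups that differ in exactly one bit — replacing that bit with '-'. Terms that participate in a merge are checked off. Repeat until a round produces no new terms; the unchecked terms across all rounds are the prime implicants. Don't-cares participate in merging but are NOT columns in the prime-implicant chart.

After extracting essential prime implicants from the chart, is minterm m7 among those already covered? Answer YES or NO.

NO

size-2^0 implicants → 0011(✓)  0100(✓)  0110(✓)  0111(✓)  1000(✓)  1001(✓)  1010(✓)  1111(✓)
size-2^1 implicants → -111  0-11  01-0  011-  10-0  100-
Unchecked terms (primes): -111, 0-11, 01-0, 011-, 10-0, 100-
Minterm coverage:
  m4 ⊆ 01-0 [E]
  m6 ⊆ 01-0,011-
  m7 ⊆ -111,0-11,011-
  m9 ⊆ 100- [E]
  m10 ⊆ 10-0 [E]
E = {01-0, 10-0, 100-}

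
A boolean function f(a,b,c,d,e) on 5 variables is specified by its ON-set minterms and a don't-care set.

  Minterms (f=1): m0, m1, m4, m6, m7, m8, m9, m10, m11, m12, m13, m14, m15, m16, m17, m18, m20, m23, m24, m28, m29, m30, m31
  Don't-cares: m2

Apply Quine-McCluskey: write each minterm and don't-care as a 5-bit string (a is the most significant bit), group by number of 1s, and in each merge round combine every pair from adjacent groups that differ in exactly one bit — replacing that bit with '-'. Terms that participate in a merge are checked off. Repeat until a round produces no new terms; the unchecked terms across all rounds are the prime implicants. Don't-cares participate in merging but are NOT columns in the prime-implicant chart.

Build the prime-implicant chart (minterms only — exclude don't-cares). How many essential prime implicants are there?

Round 0: 00000✓ 00001✓ 00010✓ 00100✓ 00110✓ 00111✓ 01000✓ 01001✓ 01010✓ 01011✓ 01100✓ 01101✓ 01110✓ 01111✓ 10000✓ 10001✓ 10010✓ 10100✓ 10111✓ 11000✓ 11100✓ 11101✓ 11110✓ 11111✓
Round 1: -0000✓ -0001✓ -0010✓ -0100✓ -0111✓ -1000✓ -1100✓ -1101✓ -1110✓ -1111✓ 0-000✓ 0-001✓ 0-010✓ 0-100✓ 0-110✓ 0-111✓ 00-00✓ 00-10✓ 000-0✓ 0000-✓ 001-0✓ 0011-✓ 01-00✓ 01-01✓ 01-10✓ 01-11✓ 010-0✓ 010-1✓ 0100-✓ 0101-✓ 011-0✓ 011-1✓ 0110-✓ 0111-✓ 1-000✓ 1-100✓ 1-111✓ 10-00✓ 100-0✓ 1000-✓ 11-00✓ 111-0✓ 111-1✓ 1110-✓ 1111-✓
Round 2: --000✓ --100✓ --111 -0-00✓ -00-0 -000- -1-00✓ -11-0✓ -11-1✓ -110-✓ -111-✓ 0--00✓ 0--10✓ 0-0-0✓ 0-00- 0-1-0✓ 0-11- 00--0✓ 01--0✓ 01--1✓ 01-0-✓ 01-1-✓ 010--✓ 011--✓ 1--00✓ 111--✓
Round 3: ---00 -11-- 0---0 01---
PIs = {---00, --111, -00-0, -000-, -11--, 0---0, 0-00-, 0-11-, 01---}
Coverage chart:
  m0: ---00,-00-0,-000-,0---0,0-00-
  m1: -000-,0-00-
  m4: ---00,0---0
  m6: 0---0,0-11-
  m7: --111,0-11-
  m8: ---00,0---0,0-00-,01---
  m9: 0-00-,01---
  m10: 0---0,01---
  m11: 01--- ←essential
  m12: ---00,-11--,0---0,01---
  m13: -11--,01---
  m14: -11--,0---0,0-11-,01---
  m15: --111,-11--,0-11-,01---
  m16: ---00,-00-0,-000-
  m17: -000- ←essential
  m18: -00-0 ←essential
  m20: ---00 ←essential
  m23: --111 ←essential
  m24: ---00 ←essential
  m28: ---00,-11--
  m29: -11-- ←essential
  m30: -11-- ←essential
  m31: --111,-11--
Essential: ---00, --111, -00-0, -000-, -11--, 01---

6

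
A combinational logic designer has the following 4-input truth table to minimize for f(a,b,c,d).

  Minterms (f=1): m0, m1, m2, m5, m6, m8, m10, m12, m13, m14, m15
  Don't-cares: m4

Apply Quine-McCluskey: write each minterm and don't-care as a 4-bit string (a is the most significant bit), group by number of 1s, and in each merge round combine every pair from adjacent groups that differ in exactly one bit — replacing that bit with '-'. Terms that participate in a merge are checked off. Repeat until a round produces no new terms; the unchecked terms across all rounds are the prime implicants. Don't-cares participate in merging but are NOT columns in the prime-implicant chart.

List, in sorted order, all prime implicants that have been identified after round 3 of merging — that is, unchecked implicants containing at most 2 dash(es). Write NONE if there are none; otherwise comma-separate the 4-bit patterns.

-10-, 0-0-, 11--

size-2^0 implicants → 0000(✓)  0001(✓)  0010(✓)  0100(✓)  0101(✓)  0110(✓)  1000(✓)  1010(✓)  1100(✓)  1101(✓)  1110(✓)  1111(✓)
size-2^1 implicants → -000(✓)  -010(✓)  -100(✓)  -101(✓)  -110(✓)  0-00(✓)  0-01(✓)  0-10(✓)  00-0(✓)  000-(✓)  01-0(✓)  010-(✓)  1-00(✓)  1-10(✓)  10-0(✓)  11-0(✓)  11-1(✓)  110-(✓)  111-(✓)
size-2^2 implicants → --00(✓)  --10(✓)  -0-0(✓)  -1-0(✓)  -10-  0--0(✓)  0-0-  1--0(✓)  11--
size-2^3 implicants → ---0
Unchecked terms (primes): ---0, -10-, 0-0-, 11--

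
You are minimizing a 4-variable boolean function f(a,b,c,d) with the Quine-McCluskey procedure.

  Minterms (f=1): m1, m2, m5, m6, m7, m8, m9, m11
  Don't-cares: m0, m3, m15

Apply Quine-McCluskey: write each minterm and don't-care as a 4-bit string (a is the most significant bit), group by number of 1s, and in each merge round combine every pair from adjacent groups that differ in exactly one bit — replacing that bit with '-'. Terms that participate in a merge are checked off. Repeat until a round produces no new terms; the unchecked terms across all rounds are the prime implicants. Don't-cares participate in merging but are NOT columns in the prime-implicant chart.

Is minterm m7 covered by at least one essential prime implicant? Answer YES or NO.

[col 0] 0000*, 0001*, 0010*, 0011*, 0101*, 0110*, 0111*, 1000*, 1001*, 1011*, 1111*
[col 1] -000*, -001*, -011*, -111*, 0-01*, 0-10*, 0-11*, 00-0*, 00-1*, 000-*, 001-*, 01-1*, 011-*, 1-11*, 10-1*, 100-*
[col 2] --11, -0-1, -00-, 0--1, 0-1-, 00--
Prime implicants: --11, -0-1, -00-, 0--1, 0-1-, 00--
PI chart (minterm → PIs covering it):
  1 | -0-1,-00-,0--1,00--
  2 | 0-1-,00--
  5 | 0--1  (sole → essential)
  6 | 0-1-  (sole → essential)
  7 | --11,0--1,0-1-
  8 | -00-  (sole → essential)
  9 | -0-1,-00-
  11 | --11,-0-1
Essential prime implicants: -00-, 0--1, 0-1-

YES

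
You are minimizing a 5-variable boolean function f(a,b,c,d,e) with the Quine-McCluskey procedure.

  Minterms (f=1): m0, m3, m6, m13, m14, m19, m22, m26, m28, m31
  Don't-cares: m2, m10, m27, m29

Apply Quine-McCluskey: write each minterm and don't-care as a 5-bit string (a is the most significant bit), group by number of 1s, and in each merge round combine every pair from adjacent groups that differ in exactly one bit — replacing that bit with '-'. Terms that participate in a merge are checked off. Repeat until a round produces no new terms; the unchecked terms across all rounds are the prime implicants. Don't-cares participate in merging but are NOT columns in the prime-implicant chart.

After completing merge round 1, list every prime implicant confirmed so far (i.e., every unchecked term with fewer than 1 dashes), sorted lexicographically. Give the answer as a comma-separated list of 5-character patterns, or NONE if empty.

size-2^0 implicants → 00000(✓)  00010(✓)  00011(✓)  00110(✓)  01010(✓)  01101(✓)  01110(✓)  10011(✓)  10110(✓)  11010(✓)  11011(✓)  11100(✓)  11101(✓)  11111(✓)
size-2^1 implicants → -0011  -0110  -1010  -1101  0-010(✓)  0-110(✓)  00-10(✓)  000-0  0001-  01-10(✓)  1-011  11-11  1101-  111-1  1110-
size-2^2 implicants → 0--10
Unchecked terms (primes): -0011, -0110, -1010, -1101, 0--10, 000-0, 0001-, 1-011, 11-11, 1101-, 111-1, 1110-

NONE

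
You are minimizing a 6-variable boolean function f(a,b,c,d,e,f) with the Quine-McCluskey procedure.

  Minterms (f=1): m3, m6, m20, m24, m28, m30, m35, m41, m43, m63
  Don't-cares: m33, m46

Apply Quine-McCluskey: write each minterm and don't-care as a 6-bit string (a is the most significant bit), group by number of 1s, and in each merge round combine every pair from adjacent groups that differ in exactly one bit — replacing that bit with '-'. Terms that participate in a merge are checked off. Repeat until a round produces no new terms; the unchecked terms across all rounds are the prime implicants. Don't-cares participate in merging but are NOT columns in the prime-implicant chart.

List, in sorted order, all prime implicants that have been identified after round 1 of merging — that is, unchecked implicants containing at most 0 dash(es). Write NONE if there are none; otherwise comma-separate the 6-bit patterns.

[col 0] 000011*, 000110, 010100*, 011000*, 011100*, 011110*, 100001*, 100011*, 101001*, 101011*, 101110, 111111
[col 1] -00011, 01-100, 011-00, 0111-0, 10-001*, 10-011*, 1000-1*, 1010-1*
[col 2] 10-0-1
Prime implicants: -00011, 000110, 01-100, 011-00, 0111-0, 10-0-1, 101110, 111111

000110, 101110, 111111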